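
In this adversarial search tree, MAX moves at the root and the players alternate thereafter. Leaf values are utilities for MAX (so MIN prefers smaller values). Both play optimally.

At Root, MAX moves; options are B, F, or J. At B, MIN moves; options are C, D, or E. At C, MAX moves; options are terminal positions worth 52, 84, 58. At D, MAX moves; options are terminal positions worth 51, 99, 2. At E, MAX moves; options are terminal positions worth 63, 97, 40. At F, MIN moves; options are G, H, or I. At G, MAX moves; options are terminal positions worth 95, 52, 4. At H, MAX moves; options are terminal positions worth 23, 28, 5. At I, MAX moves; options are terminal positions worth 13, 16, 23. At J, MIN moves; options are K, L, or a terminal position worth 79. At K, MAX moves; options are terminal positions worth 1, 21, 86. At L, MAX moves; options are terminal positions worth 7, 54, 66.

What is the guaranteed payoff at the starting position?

84

C (MAX): max(52, 84, 58) = 84
D (MAX): max(51, 99, 2) = 99
E (MAX): max(63, 97, 40) = 97
B (MIN): min(84, 99, 97) = 84
G (MAX): max(95, 52, 4) = 95
H (MAX): max(23, 28, 5) = 28
I (MAX): max(13, 16, 23) = 23
F (MIN): min(95, 28, 23) = 23
K (MAX): max(1, 21, 86) = 86
L (MAX): max(7, 54, 66) = 66
J (MIN): min(86, 66, 79) = 66
Root (MAX): max(84, 23, 66) = 84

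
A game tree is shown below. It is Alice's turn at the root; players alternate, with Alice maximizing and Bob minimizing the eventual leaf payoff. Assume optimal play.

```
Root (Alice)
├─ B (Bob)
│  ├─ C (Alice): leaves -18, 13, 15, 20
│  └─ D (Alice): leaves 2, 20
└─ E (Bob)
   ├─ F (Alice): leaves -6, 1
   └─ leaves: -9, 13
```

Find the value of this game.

C (Alice): max(-18, 13, 15, 20) = 20
D (Alice): max(2, 20) = 20
B (Bob): min(20, 20) = 20
F (Alice): max(-6, 1) = 1
E (Bob): min(1, -9, 13) = -9
Root (Alice): max(20, -9) = 20

20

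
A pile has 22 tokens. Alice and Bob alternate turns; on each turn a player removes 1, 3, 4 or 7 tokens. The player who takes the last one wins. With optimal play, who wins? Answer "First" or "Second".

W/L table (W = player to move can force a win):
i:   0  1  2  3  4  5  6  7  8  9 10 11 12 13 14 15 16 17 18 19 20 21 22
     L  W  L  W  W  W  W  W  L  W  L  W  W  W  W  W  L  W  L  W  W  W  W
Position 22 is W, so the first player wins.

First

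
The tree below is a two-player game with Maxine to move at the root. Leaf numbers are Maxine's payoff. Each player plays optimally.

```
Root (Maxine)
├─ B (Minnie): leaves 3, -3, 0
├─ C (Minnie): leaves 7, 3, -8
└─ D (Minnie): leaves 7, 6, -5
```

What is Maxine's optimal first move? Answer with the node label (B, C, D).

B

B (Minnie): min(3, -3, 0) = -3
C (Minnie): min(7, 3, -8) = -8
D (Minnie): min(7, 6, -5) = -5
Root (Maxine): max(-3, -8, -5) = -3
Maxine picks the child with the highest value: B (value -3).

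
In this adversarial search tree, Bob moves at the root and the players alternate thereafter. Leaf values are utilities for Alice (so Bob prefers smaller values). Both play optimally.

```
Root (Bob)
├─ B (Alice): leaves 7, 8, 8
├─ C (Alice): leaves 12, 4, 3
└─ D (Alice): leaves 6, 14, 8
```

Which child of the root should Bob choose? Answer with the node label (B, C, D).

B

B (Alice): max(7, 8, 8) = 8
C (Alice): max(12, 4, 3) = 12
D (Alice): max(6, 14, 8) = 14
Root (Bob): min(8, 12, 14) = 8
Bob picks the child with the lowest value: B (value 8).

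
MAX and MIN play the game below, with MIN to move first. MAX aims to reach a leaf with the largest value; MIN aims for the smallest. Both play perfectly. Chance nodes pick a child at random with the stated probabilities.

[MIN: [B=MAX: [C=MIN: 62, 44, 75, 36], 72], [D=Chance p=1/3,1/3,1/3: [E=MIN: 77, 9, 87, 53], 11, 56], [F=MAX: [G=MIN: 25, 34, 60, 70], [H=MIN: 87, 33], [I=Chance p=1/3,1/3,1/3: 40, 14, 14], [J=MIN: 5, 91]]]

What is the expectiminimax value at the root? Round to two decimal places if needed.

25.33

C (MIN): min(62, 44, 75, 36) = 36
B (MAX): max(36, 72) = 72
E (MIN): min(77, 9, 87, 53) = 9
D (Chance): 1/3·9 + 1/3·11 + 1/3·56 = 25.33
G (MIN): min(25, 34, 60, 70) = 25
H (MIN): min(87, 33) = 33
I (Chance): 1/3·40 + 1/3·14 + 1/3·14 = 22.67
J (MIN): min(5, 91) = 5
F (MAX): max(25, 33, 22.67, 5) = 33
Root (MIN): min(72, 25.33, 33) = 25.33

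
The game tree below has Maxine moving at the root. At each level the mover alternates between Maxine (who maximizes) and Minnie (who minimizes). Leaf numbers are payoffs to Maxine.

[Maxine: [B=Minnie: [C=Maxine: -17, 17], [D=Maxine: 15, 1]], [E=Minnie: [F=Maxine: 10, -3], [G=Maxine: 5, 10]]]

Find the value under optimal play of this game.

15

C (Maxine): max(-17, 17) = 17
D (Maxine): max(15, 1) = 15
B (Minnie): min(17, 15) = 15
F (Maxine): max(10, -3) = 10
G (Maxine): max(5, 10) = 10
E (Minnie): min(10, 10) = 10
Root (Maxine): max(15, 10) = 15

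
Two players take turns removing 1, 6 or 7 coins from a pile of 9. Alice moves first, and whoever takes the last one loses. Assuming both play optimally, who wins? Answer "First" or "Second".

W/L table (W = player to move can force a win):
i:   0  1  2  3  4  5  6  7  8  9
     W  L  W  L  W  L  W  W  W  W
Position 9 is W, so the first player wins.

First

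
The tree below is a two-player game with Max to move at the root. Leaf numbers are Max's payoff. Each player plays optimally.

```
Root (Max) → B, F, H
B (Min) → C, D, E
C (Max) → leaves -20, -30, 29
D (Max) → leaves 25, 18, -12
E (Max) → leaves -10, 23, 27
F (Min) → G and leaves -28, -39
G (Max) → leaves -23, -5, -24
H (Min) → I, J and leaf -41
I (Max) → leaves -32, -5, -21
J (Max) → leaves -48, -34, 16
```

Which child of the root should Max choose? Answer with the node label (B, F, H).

B

C (Max): max(-20, -30, 29) = 29
D (Max): max(25, 18, -12) = 25
E (Max): max(-10, 23, 27) = 27
B (Min): min(29, 25, 27) = 25
G (Max): max(-23, -5, -24) = -5
F (Min): min(-5, -28, -39) = -39
I (Max): max(-32, -5, -21) = -5
J (Max): max(-48, -34, 16) = 16
H (Min): min(-5, 16, -41) = -41
Root (Max): max(25, -39, -41) = 25
Max picks the child with the highest value: B (value 25).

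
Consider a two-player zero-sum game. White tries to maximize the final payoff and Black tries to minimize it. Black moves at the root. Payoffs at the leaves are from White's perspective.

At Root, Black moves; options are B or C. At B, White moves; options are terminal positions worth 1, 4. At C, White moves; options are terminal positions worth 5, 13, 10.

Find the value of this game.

B (White): max(1, 4) = 4
C (White): max(5, 13, 10) = 13
Root (Black): min(4, 13) = 4

4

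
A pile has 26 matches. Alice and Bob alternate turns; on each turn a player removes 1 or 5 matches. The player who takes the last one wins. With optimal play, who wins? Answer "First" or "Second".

Mark each pile size as W (mover wins) or L (mover loses):
i:   0  1  2  3  4  5  6  7  8  9 10 11 12 13 14 15 16 17 18 19 20 21 22 23 24 25 26
     L  W  L  W  L  W  L  W  L  W  L  W  L  W  L  W  L  W  L  W  L  W  L  W  L  W  L
Position 26 is L, so the second player wins.

Second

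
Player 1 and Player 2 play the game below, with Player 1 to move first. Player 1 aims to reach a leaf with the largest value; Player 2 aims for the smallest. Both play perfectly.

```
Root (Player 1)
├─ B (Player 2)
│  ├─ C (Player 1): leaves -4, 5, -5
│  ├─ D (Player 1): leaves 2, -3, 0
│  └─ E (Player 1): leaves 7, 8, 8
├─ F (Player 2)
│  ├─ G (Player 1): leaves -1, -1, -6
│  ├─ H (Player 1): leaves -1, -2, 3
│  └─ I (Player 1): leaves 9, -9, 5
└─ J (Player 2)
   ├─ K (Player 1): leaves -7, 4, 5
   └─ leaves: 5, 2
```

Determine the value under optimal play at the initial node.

2

C (Player 1): max(-4, 5, -5) = 5
D (Player 1): max(2, -3, 0) = 2
E (Player 1): max(7, 8, 8) = 8
B (Player 2): min(5, 2, 8) = 2
G (Player 1): max(-1, -1, -6) = -1
H (Player 1): max(-1, -2, 3) = 3
I (Player 1): max(9, -9, 5) = 9
F (Player 2): min(-1, 3, 9) = -1
K (Player 1): max(-7, 4, 5) = 5
J (Player 2): min(5, 5, 2) = 2
Root (Player 1): max(2, -1, 2) = 2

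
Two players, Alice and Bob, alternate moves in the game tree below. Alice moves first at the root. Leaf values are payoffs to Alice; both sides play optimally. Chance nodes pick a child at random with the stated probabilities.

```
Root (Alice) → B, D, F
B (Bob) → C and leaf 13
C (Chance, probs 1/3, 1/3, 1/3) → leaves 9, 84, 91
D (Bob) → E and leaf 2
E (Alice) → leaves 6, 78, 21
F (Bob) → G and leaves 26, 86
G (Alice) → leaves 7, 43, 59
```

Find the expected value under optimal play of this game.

C (Chance): 1/3·9 + 1/3·84 + 1/3·91 = 61.33
B (Bob): min(61.33, 13) = 13
E (Alice): max(6, 78, 21) = 78
D (Bob): min(78, 2) = 2
G (Alice): max(7, 43, 59) = 59
F (Bob): min(59, 26, 86) = 26
Root (Alice): max(13, 2, 26) = 26

26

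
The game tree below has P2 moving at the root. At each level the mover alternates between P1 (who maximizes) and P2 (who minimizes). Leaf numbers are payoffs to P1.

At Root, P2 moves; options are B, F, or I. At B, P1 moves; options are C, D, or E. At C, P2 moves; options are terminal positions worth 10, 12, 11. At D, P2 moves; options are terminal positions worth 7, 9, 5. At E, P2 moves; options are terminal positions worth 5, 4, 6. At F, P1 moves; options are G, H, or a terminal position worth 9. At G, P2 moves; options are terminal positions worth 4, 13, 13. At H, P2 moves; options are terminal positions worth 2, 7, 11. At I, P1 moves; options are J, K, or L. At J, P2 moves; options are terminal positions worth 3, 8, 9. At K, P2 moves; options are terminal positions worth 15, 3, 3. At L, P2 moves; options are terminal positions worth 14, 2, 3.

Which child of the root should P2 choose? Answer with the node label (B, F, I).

I

C (P2): min(10, 12, 11) = 10
D (P2): min(7, 9, 5) = 5
E (P2): min(5, 4, 6) = 4
B (P1): max(10, 5, 4) = 10
G (P2): min(4, 13, 13) = 4
H (P2): min(2, 7, 11) = 2
F (P1): max(4, 2, 9) = 9
J (P2): min(3, 8, 9) = 3
K (P2): min(15, 3, 3) = 3
L (P2): min(14, 2, 3) = 2
I (P1): max(3, 3, 2) = 3
Root (P2): min(10, 9, 3) = 3
P2 picks the child with the lowest value: I (value 3).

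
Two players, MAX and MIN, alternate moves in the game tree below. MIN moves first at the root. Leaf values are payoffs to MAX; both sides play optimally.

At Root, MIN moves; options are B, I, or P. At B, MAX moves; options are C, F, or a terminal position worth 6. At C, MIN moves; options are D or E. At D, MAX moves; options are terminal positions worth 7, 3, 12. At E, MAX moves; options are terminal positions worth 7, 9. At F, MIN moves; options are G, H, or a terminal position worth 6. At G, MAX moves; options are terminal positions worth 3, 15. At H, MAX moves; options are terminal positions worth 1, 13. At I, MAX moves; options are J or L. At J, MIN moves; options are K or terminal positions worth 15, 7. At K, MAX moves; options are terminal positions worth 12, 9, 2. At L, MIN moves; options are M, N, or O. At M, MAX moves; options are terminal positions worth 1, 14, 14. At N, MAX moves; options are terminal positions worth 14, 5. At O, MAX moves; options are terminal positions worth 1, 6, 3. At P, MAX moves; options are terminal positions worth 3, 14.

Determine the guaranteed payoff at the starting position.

D (MAX): max(7, 3, 12) = 12
E (MAX): max(7, 9) = 9
C (MIN): min(12, 9) = 9
G (MAX): max(3, 15) = 15
H (MAX): max(1, 13) = 13
F (MIN): min(15, 13, 6) = 6
B (MAX): max(9, 6, 6) = 9
K (MAX): max(12, 9, 2) = 12
J (MIN): min(12, 15, 7) = 7
M (MAX): max(1, 14, 14) = 14
N (MAX): max(14, 5) = 14
O (MAX): max(1, 6, 3) = 6
L (MIN): min(14, 14, 6) = 6
I (MAX): max(7, 6) = 7
P (MAX): max(3, 14) = 14
Root (MIN): min(9, 7, 14) = 7

7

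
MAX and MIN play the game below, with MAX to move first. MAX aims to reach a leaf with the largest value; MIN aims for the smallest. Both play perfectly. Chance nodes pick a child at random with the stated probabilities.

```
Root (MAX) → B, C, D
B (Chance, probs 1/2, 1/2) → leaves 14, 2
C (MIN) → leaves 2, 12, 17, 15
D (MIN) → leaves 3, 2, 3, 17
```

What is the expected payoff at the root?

8

B (Chance): 1/2·14 + 1/2·2 = 8
C (MIN): min(2, 12, 17, 15) = 2
D (MIN): min(3, 2, 3, 17) = 2
Root (MAX): max(8, 2, 2) = 8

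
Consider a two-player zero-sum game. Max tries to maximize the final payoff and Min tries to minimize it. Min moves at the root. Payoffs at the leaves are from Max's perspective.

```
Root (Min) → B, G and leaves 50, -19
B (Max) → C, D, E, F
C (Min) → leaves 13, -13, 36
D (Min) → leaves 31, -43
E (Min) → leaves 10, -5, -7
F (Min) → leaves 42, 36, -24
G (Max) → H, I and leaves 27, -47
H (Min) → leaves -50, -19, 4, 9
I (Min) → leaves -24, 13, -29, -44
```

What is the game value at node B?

C: min(13, -13, 36) = -13
D: min(31, -43) = -43
E: min(10, -5, -7) = -7
F: min(42, 36, -24) = -24
B: max(-13, -43, -7, -24) = -7

-7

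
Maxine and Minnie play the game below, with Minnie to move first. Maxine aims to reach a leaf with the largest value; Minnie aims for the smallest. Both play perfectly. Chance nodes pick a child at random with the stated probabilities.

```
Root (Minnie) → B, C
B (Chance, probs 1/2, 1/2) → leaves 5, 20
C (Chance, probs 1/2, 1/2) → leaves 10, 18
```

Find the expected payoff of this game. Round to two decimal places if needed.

B (Chance): 1/2·5 + 1/2·20 = 12.5
C (Chance): 1/2·10 + 1/2·18 = 14
Root (Minnie): min(12.5, 14) = 12.5

12.5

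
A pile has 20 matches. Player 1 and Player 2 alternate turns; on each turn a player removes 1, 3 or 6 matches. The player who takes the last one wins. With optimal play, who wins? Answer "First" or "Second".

Compute winning (W) and losing (L) positions by backward induction:
i:   0  1  2  3  4  5  6  7  8  9 10 11 12 13 14 15 16 17 18 19 20
     L  W  L  W  L  W  W  W  W  L  W  L  W  L  W  W  W  W  L  W  L
Position 20 is L, so the second player wins.

Second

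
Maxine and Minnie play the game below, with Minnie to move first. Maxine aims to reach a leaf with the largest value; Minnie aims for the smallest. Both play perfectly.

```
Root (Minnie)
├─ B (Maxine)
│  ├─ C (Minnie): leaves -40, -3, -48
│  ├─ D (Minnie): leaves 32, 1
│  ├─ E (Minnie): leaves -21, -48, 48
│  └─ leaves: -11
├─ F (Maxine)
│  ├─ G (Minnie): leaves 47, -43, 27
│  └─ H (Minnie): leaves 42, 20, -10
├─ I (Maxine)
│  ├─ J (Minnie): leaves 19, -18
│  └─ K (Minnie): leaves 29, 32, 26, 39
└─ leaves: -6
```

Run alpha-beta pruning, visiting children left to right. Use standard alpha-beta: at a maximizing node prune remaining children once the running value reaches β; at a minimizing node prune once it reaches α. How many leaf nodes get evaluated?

20

C [α=-∞,β=+∞]: v=-48
D [α=-48,β=+∞]: v=1
E [α=1,β=+∞]: v=-21 after child 1 ≤ α → α-cutoff, skip 2
B [α=-∞,β=+∞]: v=1
G [α=-∞,β=1]: v=-43
H [α=-43,β=1]: v=-10
F [α=-∞,β=1]: v=-10
J [α=-∞,β=-10]: v=-18
K [α=-18,β=-10]: v=26
I [α=-∞,β=-10]: v=26
Root [α=-∞,β=+∞]: v=-10
Leaves evaluated: 20 of 22.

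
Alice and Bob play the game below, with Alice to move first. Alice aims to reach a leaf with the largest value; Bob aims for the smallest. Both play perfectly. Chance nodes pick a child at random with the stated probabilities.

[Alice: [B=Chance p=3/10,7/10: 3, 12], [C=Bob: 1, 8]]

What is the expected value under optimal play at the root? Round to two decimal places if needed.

9.3

B (Chance): 3/10·3 + 7/10·12 = 9.3
C (Bob): min(1, 8) = 1
Root (Alice): max(9.3, 1) = 9.3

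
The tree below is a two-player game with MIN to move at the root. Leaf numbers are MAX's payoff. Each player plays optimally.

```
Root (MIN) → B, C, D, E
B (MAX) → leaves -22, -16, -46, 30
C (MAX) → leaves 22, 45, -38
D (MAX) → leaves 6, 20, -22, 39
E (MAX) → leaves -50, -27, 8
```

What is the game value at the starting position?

B (MAX): max(-22, -16, -46, 30) = 30
C (MAX): max(22, 45, -38) = 45
D (MAX): max(6, 20, -22, 39) = 39
E (MAX): max(-50, -27, 8) = 8
Root (MIN): min(30, 45, 39, 8) = 8

8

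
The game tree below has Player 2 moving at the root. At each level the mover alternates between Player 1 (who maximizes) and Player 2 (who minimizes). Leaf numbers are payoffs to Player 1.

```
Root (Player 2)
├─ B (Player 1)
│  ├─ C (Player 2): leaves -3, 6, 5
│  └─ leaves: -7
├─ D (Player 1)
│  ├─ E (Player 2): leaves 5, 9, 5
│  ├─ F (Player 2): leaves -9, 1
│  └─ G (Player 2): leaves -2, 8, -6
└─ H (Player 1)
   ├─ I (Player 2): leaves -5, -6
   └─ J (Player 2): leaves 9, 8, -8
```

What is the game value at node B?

-3

C: min(-3, 6, 5) = -3
B: max(-3, -7) = -3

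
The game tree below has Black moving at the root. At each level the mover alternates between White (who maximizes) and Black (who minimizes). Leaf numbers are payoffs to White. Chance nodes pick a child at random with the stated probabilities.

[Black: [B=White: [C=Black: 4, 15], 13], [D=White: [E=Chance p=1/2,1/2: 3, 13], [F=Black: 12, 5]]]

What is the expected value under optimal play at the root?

C (Black): min(4, 15) = 4
B (White): max(4, 13) = 13
E (Chance): 1/2·3 + 1/2·13 = 8
F (Black): min(12, 5) = 5
D (White): max(8, 5) = 8
Root (Black): min(13, 8) = 8

8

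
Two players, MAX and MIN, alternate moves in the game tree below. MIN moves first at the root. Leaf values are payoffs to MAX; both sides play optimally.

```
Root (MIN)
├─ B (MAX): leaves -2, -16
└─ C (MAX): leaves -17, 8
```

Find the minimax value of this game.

-2

B (MAX): max(-2, -16) = -2
C (MAX): max(-17, 8) = 8
Root (MIN): min(-2, 8) = -2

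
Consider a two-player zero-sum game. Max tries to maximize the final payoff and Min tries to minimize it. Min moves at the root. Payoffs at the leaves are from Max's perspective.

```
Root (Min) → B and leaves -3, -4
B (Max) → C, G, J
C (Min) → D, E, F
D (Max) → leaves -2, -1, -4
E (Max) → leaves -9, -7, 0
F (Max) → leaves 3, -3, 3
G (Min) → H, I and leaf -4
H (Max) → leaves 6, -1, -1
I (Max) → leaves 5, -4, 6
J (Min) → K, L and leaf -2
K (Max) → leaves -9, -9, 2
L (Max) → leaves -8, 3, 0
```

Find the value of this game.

-4

D (Max): max(-2, -1, -4) = -1
E (Max): max(-9, -7, 0) = 0
F (Max): max(3, -3, 3) = 3
C (Min): min(-1, 0, 3) = -1
H (Max): max(6, -1, -1) = 6
I (Max): max(5, -4, 6) = 6
G (Min): min(6, 6, -4) = -4
K (Max): max(-9, -9, 2) = 2
L (Max): max(-8, 3, 0) = 3
J (Min): min(2, 3, -2) = -2
B (Max): max(-1, -4, -2) = -1
Root (Min): min(-1, -3, -4) = -4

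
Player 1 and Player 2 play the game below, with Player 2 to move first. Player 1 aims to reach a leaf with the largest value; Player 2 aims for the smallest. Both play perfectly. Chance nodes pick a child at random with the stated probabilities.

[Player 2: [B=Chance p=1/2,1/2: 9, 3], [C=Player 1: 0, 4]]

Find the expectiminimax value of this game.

4

B (Chance): 1/2·9 + 1/2·3 = 6
C (Player 1): max(0, 4) = 4
Root (Player 2): min(6, 4) = 4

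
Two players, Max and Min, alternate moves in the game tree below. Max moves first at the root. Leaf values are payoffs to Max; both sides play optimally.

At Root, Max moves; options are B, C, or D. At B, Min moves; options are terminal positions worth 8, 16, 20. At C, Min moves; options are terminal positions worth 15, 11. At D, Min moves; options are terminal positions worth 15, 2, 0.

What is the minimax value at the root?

11

B (Min): min(8, 16, 20) = 8
C (Min): min(15, 11) = 11
D (Min): min(15, 2, 0) = 0
Root (Max): max(8, 11, 0) = 11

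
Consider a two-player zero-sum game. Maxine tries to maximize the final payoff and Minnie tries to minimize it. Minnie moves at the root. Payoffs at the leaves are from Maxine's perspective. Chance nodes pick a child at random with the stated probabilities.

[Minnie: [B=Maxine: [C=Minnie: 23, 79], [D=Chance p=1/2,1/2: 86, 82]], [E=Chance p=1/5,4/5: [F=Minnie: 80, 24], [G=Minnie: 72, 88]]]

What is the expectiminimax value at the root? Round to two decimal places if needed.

C (Minnie): min(23, 79) = 23
D (Chance): 1/2·86 + 1/2·82 = 84
B (Maxine): max(23, 84) = 84
F (Minnie): min(80, 24) = 24
G (Minnie): min(72, 88) = 72
E (Chance): 1/5·24 + 4/5·72 = 62.4
Root (Minnie): min(84, 62.4) = 62.4

62.4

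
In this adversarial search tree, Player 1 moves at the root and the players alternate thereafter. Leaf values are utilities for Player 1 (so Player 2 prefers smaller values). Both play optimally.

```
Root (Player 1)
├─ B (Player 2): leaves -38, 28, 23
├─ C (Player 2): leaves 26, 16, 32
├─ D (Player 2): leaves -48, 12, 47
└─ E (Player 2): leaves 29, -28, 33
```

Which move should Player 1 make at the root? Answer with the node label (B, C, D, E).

C

B (Player 2): min(-38, 28, 23) = -38
C (Player 2): min(26, 16, 32) = 16
D (Player 2): min(-48, 12, 47) = -48
E (Player 2): min(29, -28, 33) = -28
Root (Player 1): max(-38, 16, -48, -28) = 16
Player 1 picks the child with the highest value: C (value 16).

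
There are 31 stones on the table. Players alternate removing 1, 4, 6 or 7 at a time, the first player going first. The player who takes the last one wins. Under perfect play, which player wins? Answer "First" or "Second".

Second

Compute winning (W) and losing (L) positions by backward induction:
i:   0  1  2  3  4  5  6  7  8  9 10 11 12 13 14 15 16 17 18 19 20 21 22 23 24 25 26 27 28 29 30 31
     L  W  L  W  W  L  W  W  W  W  L  W  W  L  W  L  W  W  L  W  W  W  W  L  W  W  L  W  L  W  W  L
Position 31 is L, so the second player wins.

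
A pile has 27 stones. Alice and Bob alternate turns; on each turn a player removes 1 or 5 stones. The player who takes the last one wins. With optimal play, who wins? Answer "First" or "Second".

First

Mark each pile size as W (mover wins) or L (mover loses):
i:   0  1  2  3  4  5  6  7  8  9 10 11 12 13 14 15 16 17 18 19 20 21 22 23 24 25 26 27
     L  W  L  W  L  W  L  W  L  W  L  W  L  W  L  W  L  W  L  W  L  W  L  W  L  W  L  W
Position 27 is W, so the first player wins.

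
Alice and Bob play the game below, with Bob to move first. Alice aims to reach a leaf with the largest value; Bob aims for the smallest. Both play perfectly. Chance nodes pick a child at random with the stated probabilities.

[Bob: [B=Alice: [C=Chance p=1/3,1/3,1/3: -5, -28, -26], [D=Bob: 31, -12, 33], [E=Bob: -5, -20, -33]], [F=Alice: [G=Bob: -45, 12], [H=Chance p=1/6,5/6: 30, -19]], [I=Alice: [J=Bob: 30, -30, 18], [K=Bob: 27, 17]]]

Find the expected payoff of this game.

-12

C (Chance): 1/3·-5 + 1/3·-28 + 1/3·-26 = -19.67
D (Bob): min(31, -12, 33) = -12
E (Bob): min(-5, -20, -33) = -33
B (Alice): max(-19.67, -12, -33) = -12
G (Bob): min(-45, 12) = -45
H (Chance): 1/6·30 + 5/6·-19 = -10.83
F (Alice): max(-45, -10.83) = -10.83
J (Bob): min(30, -30, 18) = -30
K (Bob): min(27, 17) = 17
I (Alice): max(-30, 17) = 17
Root (Bob): min(-12, -10.83, 17) = -12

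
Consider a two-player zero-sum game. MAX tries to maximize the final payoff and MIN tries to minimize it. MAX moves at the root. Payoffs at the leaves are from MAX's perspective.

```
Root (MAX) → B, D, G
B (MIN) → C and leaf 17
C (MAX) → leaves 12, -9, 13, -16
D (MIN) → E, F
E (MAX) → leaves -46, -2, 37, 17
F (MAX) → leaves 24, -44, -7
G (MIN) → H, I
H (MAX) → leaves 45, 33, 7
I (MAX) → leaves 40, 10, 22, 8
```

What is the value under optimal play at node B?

C: max(12, -9, 13, -16) = 13
B: min(13, 17) = 13

13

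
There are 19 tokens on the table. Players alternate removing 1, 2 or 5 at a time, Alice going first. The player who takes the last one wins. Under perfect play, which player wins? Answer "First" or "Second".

Mark each pile size as W (mover wins) or L (mover loses):
i:   0  1  2  3  4  5  6  7  8  9 10 11 12 13 14 15 16 17 18 19
     L  W  W  L  W  W  L  W  W  L  W  W  L  W  W  L  W  W  L  W
Position 19 is W, so the first player wins.

First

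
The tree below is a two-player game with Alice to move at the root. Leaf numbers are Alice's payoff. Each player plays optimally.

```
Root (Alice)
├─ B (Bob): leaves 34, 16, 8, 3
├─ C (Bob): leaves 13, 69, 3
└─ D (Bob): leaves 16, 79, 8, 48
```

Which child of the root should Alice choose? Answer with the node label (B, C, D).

B (Bob): min(34, 16, 8, 3) = 3
C (Bob): min(13, 69, 3) = 3
D (Bob): min(16, 79, 8, 48) = 8
Root (Alice): max(3, 3, 8) = 8
Alice picks the child with the highest value: D (value 8).

D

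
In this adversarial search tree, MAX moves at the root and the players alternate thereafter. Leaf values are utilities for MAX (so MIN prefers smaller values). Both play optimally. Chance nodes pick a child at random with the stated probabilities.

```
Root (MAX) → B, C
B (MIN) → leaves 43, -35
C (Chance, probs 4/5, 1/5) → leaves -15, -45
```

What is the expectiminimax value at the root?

-21

B (MIN): min(43, -35) = -35
C (Chance): 4/5·-15 + 1/5·-45 = -21
Root (MAX): max(-35, -21) = -21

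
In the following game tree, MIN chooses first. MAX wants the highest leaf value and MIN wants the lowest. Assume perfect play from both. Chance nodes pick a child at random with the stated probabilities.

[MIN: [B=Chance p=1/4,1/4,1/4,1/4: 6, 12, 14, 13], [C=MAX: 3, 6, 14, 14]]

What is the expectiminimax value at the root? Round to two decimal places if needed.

B (Chance): 1/4·6 + 1/4·12 + 1/4·14 + 1/4·13 = 11.25
C (MAX): max(3, 6, 14, 14) = 14
Root (MIN): min(11.25, 14) = 11.25

11.25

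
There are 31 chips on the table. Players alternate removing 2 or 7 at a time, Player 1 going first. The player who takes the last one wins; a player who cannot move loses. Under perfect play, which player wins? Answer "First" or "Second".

Second

i:   0  1  2  3  4  5  6  7  8  9 10 11 12 13 14 15 16 17 18 19 20 21 22 23 24 25 26 27 28 29 30 31
     L  L  W  W  L  L  W  W  W  L  L  W  W  L  L  W  W  W  L  L  W  W  L  L  W  W  W  L  L  W  W  L
Position 31 is L, so the second player wins.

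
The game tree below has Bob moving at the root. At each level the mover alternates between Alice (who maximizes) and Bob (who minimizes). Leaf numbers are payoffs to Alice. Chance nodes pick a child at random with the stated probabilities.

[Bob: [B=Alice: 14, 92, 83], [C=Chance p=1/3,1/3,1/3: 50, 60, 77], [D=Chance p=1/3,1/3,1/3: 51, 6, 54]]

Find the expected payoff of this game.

37

B (Alice): max(14, 92, 83) = 92
C (Chance): 1/3·50 + 1/3·60 + 1/3·77 = 62.33
D (Chance): 1/3·51 + 1/3·6 + 1/3·54 = 37
Root (Bob): min(92, 62.33, 37) = 37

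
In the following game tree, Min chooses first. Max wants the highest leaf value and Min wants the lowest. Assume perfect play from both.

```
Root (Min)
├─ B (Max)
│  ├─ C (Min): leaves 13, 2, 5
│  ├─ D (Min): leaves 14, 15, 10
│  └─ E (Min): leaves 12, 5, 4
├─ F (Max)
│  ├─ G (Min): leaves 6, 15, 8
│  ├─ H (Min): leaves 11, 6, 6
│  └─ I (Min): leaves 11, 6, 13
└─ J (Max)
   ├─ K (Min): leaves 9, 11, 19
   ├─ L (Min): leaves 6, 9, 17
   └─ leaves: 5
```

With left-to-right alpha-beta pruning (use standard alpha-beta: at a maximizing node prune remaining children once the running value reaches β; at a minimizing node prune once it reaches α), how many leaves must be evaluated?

18

C [α=-∞,β=+∞]: v=2
D [α=2,β=+∞]: v=10
E [α=10,β=+∞]: v=5 after child 2 ≤ α → α-cutoff, skip 1
B [α=-∞,β=+∞]: v=10
G [α=-∞,β=10]: v=6
H [α=6,β=10]: v=6 after child 2 ≤ α → α-cutoff, skip 1
I [α=6,β=10]: v=6 after child 2 ≤ α → α-cutoff, skip 1
F [α=-∞,β=10]: v=6
K [α=-∞,β=6]: v=9
J [α=-∞,β=6]: v=9 after child 1 ≥ β → β-cutoff, skip 2
Root [α=-∞,β=+∞]: v=6
Leaves evaluated: 18 of 25.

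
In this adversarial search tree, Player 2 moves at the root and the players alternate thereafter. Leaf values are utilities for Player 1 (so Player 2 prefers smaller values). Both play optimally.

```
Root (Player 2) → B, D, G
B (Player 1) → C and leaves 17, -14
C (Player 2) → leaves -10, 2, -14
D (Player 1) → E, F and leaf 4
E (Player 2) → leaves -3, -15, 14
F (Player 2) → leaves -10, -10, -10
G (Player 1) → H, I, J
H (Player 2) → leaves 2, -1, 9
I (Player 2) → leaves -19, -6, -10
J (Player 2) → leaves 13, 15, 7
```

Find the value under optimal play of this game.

4

C (Player 2): min(-10, 2, -14) = -14
B (Player 1): max(-14, 17, -14) = 17
E (Player 2): min(-3, -15, 14) = -15
F (Player 2): min(-10, -10, -10) = -10
D (Player 1): max(-15, -10, 4) = 4
H (Player 2): min(2, -1, 9) = -1
I (Player 2): min(-19, -6, -10) = -19
J (Player 2): min(13, 15, 7) = 7
G (Player 1): max(-1, -19, 7) = 7
Root (Player 2): min(17, 4, 7) = 4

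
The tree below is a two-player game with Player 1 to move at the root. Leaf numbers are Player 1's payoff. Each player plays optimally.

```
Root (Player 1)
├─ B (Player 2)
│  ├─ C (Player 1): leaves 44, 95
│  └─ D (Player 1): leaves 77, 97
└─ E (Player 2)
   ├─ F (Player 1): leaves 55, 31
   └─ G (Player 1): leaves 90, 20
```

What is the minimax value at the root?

95

C (Player 1): max(44, 95) = 95
D (Player 1): max(77, 97) = 97
B (Player 2): min(95, 97) = 95
F (Player 1): max(55, 31) = 55
G (Player 1): max(90, 20) = 90
E (Player 2): min(55, 90) = 55
Root (Player 1): max(95, 55) = 95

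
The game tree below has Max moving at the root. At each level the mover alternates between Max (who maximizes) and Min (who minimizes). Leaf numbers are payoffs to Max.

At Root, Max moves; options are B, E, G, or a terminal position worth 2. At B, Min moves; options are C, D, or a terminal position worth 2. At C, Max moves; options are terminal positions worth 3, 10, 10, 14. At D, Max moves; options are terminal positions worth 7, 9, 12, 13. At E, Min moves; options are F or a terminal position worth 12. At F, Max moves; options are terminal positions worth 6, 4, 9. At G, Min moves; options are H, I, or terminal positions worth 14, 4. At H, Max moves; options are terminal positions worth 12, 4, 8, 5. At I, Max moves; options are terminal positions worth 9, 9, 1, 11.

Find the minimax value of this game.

C (Max): max(3, 10, 10, 14) = 14
D (Max): max(7, 9, 12, 13) = 13
B (Min): min(14, 13, 2) = 2
F (Max): max(6, 4, 9) = 9
E (Min): min(9, 12) = 9
H (Max): max(12, 4, 8, 5) = 12
I (Max): max(9, 9, 1, 11) = 11
G (Min): min(12, 11, 14, 4) = 4
Root (Max): max(2, 9, 4, 2) = 9

9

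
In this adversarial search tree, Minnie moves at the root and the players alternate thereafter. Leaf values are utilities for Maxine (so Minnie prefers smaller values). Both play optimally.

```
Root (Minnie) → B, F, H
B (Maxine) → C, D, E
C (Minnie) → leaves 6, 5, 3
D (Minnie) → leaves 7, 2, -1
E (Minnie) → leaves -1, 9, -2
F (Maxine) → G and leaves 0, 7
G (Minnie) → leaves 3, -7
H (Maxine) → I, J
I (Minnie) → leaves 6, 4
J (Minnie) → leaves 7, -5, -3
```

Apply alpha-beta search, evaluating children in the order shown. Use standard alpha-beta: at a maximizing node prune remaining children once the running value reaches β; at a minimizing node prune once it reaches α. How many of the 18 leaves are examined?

12

C [α=-∞,β=+∞]: v=3
D [α=3,β=+∞]: v=2 after child 2 ≤ α → α-cutoff, skip 1
E [α=3,β=+∞]: v=-1 after child 1 ≤ α → α-cutoff, skip 2
B [α=-∞,β=+∞]: v=3
G [α=-∞,β=3]: v=-7
F [α=-∞,β=3]: v=7
I [α=-∞,β=3]: v=4
H [α=-∞,β=3]: v=4 after child 1 ≥ β → β-cutoff, skip 1
Root [α=-∞,β=+∞]: v=3
Leaves evaluated: 12 of 18.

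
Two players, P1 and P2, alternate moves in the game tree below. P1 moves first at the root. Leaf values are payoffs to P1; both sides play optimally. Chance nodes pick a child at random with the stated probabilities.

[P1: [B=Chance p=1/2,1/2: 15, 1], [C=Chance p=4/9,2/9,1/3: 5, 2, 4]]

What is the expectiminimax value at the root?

8

B (Chance): 1/2·15 + 1/2·1 = 8
C (Chance): 4/9·5 + 2/9·2 + 1/3·4 = 4
Root (P1): max(8, 4) = 8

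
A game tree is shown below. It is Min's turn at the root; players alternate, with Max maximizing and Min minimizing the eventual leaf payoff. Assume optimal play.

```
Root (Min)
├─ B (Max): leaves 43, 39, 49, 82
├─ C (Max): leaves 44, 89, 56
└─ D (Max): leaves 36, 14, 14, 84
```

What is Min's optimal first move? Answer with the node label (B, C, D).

B (Max): max(43, 39, 49, 82) = 82
C (Max): max(44, 89, 56) = 89
D (Max): max(36, 14, 14, 84) = 84
Root (Min): min(82, 89, 84) = 82
Min picks the child with the lowest value: B (value 82).

B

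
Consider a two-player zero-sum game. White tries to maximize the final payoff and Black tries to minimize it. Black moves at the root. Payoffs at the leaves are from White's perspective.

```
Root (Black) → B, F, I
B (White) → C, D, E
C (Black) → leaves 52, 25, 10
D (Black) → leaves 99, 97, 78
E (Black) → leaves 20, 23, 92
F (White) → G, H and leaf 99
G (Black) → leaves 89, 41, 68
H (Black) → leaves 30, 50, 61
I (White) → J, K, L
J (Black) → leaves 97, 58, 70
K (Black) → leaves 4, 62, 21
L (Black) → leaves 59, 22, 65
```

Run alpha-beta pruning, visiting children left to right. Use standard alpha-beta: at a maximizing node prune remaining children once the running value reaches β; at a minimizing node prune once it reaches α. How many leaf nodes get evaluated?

C [α=-∞,β=+∞]: v=10
D [α=10,β=+∞]: v=78
E [α=78,β=+∞]: v=20 after child 1 ≤ α → α-cutoff, skip 2
B [α=-∞,β=+∞]: v=78
G [α=-∞,β=78]: v=41
H [α=41,β=78]: v=30 after child 1 ≤ α → α-cutoff, skip 2
F [α=-∞,β=78]: v=99
J [α=-∞,β=78]: v=58
K [α=58,β=78]: v=4 after child 1 ≤ α → α-cutoff, skip 2
L [α=58,β=78]: v=22 after child 2 ≤ α → α-cutoff, skip 1
I [α=-∞,β=78]: v=58
Root [α=-∞,β=+∞]: v=58
Leaves evaluated: 18 of 25.

18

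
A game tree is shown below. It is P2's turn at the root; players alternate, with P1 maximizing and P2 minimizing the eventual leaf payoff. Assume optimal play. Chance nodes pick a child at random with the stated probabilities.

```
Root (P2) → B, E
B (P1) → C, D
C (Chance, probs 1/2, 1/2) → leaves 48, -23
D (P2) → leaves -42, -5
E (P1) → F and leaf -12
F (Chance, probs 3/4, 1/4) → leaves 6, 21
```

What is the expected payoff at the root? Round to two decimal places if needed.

9.75

C (Chance): 1/2·48 + 1/2·-23 = 12.5
D (P2): min(-42, -5) = -42
B (P1): max(12.5, -42) = 12.5
F (Chance): 3/4·6 + 1/4·21 = 9.75
E (P1): max(9.75, -12) = 9.75
Root (P2): min(12.5, 9.75) = 9.75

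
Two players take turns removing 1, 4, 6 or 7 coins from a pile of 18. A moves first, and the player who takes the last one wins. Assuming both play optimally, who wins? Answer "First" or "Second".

Second

Positions where the player to move wins (W) vs loses (L):
i:   0  1  2  3  4  5  6  7  8  9 10 11 12 13 14 15 16 17 18
     L  W  L  W  W  L  W  W  W  W  L  W  W  L  W  L  W  W  L
Position 18 is L, so the second player wins.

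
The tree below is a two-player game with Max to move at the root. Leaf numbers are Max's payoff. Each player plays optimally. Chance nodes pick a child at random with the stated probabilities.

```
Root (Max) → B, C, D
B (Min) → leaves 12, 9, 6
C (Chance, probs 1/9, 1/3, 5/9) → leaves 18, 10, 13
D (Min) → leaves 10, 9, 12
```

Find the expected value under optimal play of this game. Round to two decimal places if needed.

12.56

B (Min): min(12, 9, 6) = 6
C (Chance): 1/9·18 + 1/3·10 + 5/9·13 = 12.56
D (Min): min(10, 9, 12) = 9
Root (Max): max(6, 12.56, 9) = 12.56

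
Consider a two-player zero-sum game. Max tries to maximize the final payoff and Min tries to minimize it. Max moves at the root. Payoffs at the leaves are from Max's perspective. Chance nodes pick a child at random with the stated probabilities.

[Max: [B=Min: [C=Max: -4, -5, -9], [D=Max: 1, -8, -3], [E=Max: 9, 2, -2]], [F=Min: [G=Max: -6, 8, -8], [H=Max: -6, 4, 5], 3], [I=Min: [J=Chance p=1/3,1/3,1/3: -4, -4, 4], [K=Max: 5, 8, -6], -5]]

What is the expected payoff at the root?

3

C (Max): max(-4, -5, -9) = -4
D (Max): max(1, -8, -3) = 1
E (Max): max(9, 2, -2) = 9
B (Min): min(-4, 1, 9) = -4
G (Max): max(-6, 8, -8) = 8
H (Max): max(-6, 4, 5) = 5
F (Min): min(8, 5, 3) = 3
J (Chance): 1/3·-4 + 1/3·-4 + 1/3·4 = -1.33
K (Max): max(5, 8, -6) = 8
I (Min): min(-1.33, 8, -5) = -5
Root (Max): max(-4, 3, -5) = 3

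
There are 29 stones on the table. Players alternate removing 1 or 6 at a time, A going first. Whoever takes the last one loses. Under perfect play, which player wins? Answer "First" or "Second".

Compute winning (W) and losing (L) positions by backward induction:
i:   0  1  2  3  4  5  6  7  8  9 10 11 12 13 14 15 16 17 18 19 20 21 22 23 24 25 26 27 28 29
     W  L  W  L  W  L  W  W  L  W  L  W  L  W  W  L  W  L  W  L  W  W  L  W  L  W  L  W  W  L
Position 29 is L, so the second player wins.

Second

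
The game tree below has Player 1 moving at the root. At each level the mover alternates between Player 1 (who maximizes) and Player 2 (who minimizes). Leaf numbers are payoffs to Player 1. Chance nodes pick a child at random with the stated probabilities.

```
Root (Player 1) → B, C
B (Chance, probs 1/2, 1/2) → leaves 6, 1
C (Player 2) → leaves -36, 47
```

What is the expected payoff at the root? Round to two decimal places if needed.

B (Chance): 1/2·6 + 1/2·1 = 3.5
C (Player 2): min(-36, 47) = -36
Root (Player 1): max(3.5, -36) = 3.5

3.5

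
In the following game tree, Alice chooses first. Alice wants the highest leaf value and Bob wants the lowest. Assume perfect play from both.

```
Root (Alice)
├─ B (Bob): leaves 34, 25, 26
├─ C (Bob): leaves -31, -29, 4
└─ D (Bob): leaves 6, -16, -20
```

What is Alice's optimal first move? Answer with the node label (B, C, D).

B (Bob): min(34, 25, 26) = 25
C (Bob): min(-31, -29, 4) = -31
D (Bob): min(6, -16, -20) = -20
Root (Alice): max(25, -31, -20) = 25
Alice picks the child with the highest value: B (value 25).

B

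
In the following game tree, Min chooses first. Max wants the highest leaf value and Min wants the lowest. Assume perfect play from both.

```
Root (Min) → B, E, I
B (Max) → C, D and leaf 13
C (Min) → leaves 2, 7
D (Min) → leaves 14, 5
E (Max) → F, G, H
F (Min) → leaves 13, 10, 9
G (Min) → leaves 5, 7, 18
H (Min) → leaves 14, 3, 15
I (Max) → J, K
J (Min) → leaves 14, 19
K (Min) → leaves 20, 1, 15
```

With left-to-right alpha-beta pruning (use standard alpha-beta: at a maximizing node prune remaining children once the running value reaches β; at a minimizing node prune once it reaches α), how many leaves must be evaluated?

C [α=-∞,β=+∞]: v=2
D [α=2,β=+∞]: v=5
B [α=-∞,β=+∞]: v=13
F [α=-∞,β=13]: v=9
G [α=9,β=13]: v=5 after child 1 ≤ α → α-cutoff, skip 2
H [α=9,β=13]: v=3 after child 2 ≤ α → α-cutoff, skip 1
E [α=-∞,β=13]: v=9
J [α=-∞,β=9]: v=14
I [α=-∞,β=9]: v=14 after child 1 ≥ β → β-cutoff, skip 1
Root [α=-∞,β=+∞]: v=9
Leaves evaluated: 13 of 19.

13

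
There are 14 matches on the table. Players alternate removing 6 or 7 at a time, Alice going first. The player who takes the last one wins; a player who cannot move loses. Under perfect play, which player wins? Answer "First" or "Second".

Second

i:   0  1  2  3  4  5  6  7  8  9 10 11 12 13 14
     L  L  L  L  L  L  W  W  W  W  W  W  W  L  L
Position 14 is L, so the second player wins.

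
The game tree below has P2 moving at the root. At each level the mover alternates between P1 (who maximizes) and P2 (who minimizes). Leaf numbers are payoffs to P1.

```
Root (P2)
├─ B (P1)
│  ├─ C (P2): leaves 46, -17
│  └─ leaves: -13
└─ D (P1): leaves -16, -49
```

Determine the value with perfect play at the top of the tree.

-16

C (P2): min(46, -17) = -17
B (P1): max(-17, -13) = -13
D (P1): max(-16, -49) = -16
Root (P2): min(-13, -16) = -16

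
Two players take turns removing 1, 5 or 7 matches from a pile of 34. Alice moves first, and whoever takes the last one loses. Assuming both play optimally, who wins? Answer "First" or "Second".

Compute winning (W) and losing (L) positions by backward induction:
i:   0  1  2  3  4  5  6  7  8  9 10 11 12 13 14 15 16 17 18 19 20 21 22 23 24 25 26 27 28 29 30 31 32 33 34
     W  L  W  L  W  L  W  L  W  L  W  L  W  L  W  L  W  L  W  L  W  L  W  L  W  L  W  L  W  L  W  L  W  L  W
Position 34 is W, so the first player wins.

First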